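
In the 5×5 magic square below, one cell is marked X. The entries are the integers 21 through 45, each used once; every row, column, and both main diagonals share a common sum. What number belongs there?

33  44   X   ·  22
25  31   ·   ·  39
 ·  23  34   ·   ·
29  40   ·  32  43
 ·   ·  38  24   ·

30

The entries are 21 through 45, which sum to 825, so each line sums to 825/5 = 165.
From row 4, 165 − (29 + 40 + 32 + 43) gives (4,3) = 21.
Column 2: 44 + 31 + 23 + 40 + ? = 165, so (5,2) = 27.
Main diagonal must total 165; the given cells sum to 130, so (5,5) = 35.
The remaining cell in row 5 is (5,1) = 165 − 124 = 41.
Column 1: 33 + 25 + 29 + 41 + ? = 165, so (3,1) = 37.
From column 5, 165 − (22 + 39 + 43 + 35) gives (3,5) = 26.
From anti-diagonal, 165 − (22 + 34 + 40 + 41) gives (2,4) = 28.
The remaining cell in row 2 is (2,3) = 165 − 123 = 42.
Using row 3: 37 + 23 + 34 + 26 + ? → (3,4) = 165 − 120 = 45.
Column 3 needs 165; the known cells sum to 135, so (1,3) = 30.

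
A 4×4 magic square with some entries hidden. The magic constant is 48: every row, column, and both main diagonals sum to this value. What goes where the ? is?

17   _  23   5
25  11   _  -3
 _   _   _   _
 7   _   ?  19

9

From row 1, 48 − (17 + 23 + 5) gives (1,2) = 3.
From row 2, 48 − (25 + 11 + (-3)) gives (2,3) = 15.
Column 1: 17 + 25 + 7 + ? = 48, so (3,1) = -1.
Column 4: 5 + (-3) + 19 + ? = 48, so (3,4) = 27.
Main diagonal: 17 + 11 + 19 + ? = 48, so (3,3) = 1.
Using anti-diagonal: 5 + 15 + 7 + ? → (3,2) = 48 − 27 = 21.
From column 2, 48 − (3 + 11 + 21) gives (4,2) = 13.
The remaining cell in column 3 is (4,3) = 48 − 39 = 9.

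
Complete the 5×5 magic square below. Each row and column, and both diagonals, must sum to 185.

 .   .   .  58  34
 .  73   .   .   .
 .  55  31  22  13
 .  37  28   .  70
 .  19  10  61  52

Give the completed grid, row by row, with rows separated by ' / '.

25 1 67 58 34 / 7 73 49 40 16 / 64 55 31 22 13 / 46 37 28 4 70 / 43 19 10 61 52

The remaining cell in row 3 is (3,1) = 185 − 121 = 64.
Using row 5: 19 + 10 + 61 + 52 + ? → (5,1) = 185 − 142 = 43.
The remaining cell in column 2 is (1,2) = 185 − 184 = 1.
Column 5: 34 + 13 + 70 + 52 + ? = 185, so (2,5) = 16.
Anti-diagonal needs 185; the known cells sum to 145, so (2,4) = 40.
From column 4, 185 − (58 + 40 + 22 + 61) gives (4,4) = 4.
Using main diagonal: 73 + 31 + 4 + 52 + ? → (1,1) = 185 − 160 = 25.
Row 1 needs 185; the known cells sum to 118, so (1,3) = 67.
Row 4: 37 + 28 + 4 + 70 + ? = 185, so (4,1) = 46.
Column 1 must total 185; the given cells sum to 178, so (2,1) = 7.
From column 3, 185 − (67 + 31 + 28 + 10) gives (2,3) = 49.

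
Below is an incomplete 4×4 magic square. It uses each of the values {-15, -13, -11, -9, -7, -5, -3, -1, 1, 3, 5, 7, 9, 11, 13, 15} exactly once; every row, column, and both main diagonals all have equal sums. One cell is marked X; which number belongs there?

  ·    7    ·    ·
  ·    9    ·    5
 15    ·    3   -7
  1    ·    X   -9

13

The 16 entries sum to 0, so each line sums to 0/4 = 0.
From row 3, 0 − (15 + 3 + (-7)) gives (3,2) = -11.
Column 2 needs 0; the known cells sum to 5, so (4,2) = -5.
From column 4, 0 − (5 + (-7) + (-9)) gives (1,4) = 11.
Main diagonal needs 0; the known cells sum to 3, so (1,1) = -3.
Anti-diagonal: 11 + (-11) + 1 + ? = 0, so (2,3) = -1.
Row 1: -3 + 7 + 11 + ? = 0, so (1,3) = -15.
The remaining cell in row 2 is (2,1) = 0 − 13 = -13.
Row 4 needs 0; the known cells sum to -13, so (4,3) = 13.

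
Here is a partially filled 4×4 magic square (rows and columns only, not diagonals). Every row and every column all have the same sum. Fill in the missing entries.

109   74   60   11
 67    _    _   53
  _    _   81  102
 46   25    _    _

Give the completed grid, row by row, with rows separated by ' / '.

Row 1 is already complete: 109 + 74 + 60 + 11 = 254, so that is the magic constant.
Column 1: 109 + 67 + 46 + ? = 254, so (3,1) = 32.
Column 4 needs 254; the known cells sum to 166, so (4,4) = 88.
Using row 3: 32 + 81 + 102 + ? → (3,2) = 254 − 215 = 39.
The remaining cell in row 4 is (4,3) = 254 − 159 = 95.
Column 2 needs 254; the known cells sum to 138, so (2,2) = 116.
Using column 3: 60 + 81 + 95 + ? → (2,3) = 254 − 236 = 18.

109 74 60 11 / 67 116 18 53 / 32 39 81 102 / 46 25 95 88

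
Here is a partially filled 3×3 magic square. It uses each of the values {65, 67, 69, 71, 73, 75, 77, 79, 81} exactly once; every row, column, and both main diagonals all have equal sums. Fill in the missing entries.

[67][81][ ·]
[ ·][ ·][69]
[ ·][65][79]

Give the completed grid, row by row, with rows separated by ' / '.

The 9 entries sum to 657, so each line sums to 657/3 = 219.
Using row 1: 67 + 81 + ? → (1,3) = 219 − 148 = 71.
Row 3 must total 219; the given cells sum to 144, so (3,1) = 75.
The remaining cell in column 1 is (2,1) = 219 − 142 = 77.
Column 2: 81 + 65 + ? = 219, so (2,2) = 73.

67 81 71 / 77 73 69 / 75 65 79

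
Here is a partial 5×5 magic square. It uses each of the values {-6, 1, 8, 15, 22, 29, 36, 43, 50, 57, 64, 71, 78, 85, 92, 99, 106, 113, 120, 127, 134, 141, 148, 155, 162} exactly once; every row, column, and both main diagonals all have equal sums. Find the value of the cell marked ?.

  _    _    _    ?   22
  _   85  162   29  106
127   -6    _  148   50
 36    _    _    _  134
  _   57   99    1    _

120

The 25 entries sum to 1950, so each line sums to 1950/5 = 390.
Row 2 must total 390; the given cells sum to 382, so (2,1) = 8.
Row 3 must total 390; the given cells sum to 319, so (3,3) = 71.
Column 5 needs 390; the known cells sum to 312, so (5,5) = 78.
Row 5 must total 390; the given cells sum to 235, so (5,1) = 155.
The remaining cell in column 1 is (1,1) = 390 − 326 = 64.
Main diagonal must total 390; the given cells sum to 298, so (4,4) = 92.
Using anti-diagonal: 22 + 29 + 71 + 155 + ? → (4,2) = 390 − 277 = 113.
The remaining cell in row 4 is (4,3) = 390 − 375 = 15.
Column 2 needs 390; the known cells sum to 249, so (1,2) = 141.
Column 3: 162 + 71 + 15 + 99 + ? = 390, so (1,3) = 43.
Column 4 must total 390; the given cells sum to 270, so (1,4) = 120.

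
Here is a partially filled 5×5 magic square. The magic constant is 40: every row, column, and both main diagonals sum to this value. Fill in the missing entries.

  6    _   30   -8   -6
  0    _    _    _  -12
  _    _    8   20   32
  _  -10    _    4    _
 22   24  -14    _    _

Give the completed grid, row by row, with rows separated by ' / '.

Row 1 must total 40; the given cells sum to 22, so (1,2) = 18.
The remaining cell in anti-diagonal is (2,4) = 40 − 14 = 26.
Column 4 needs 40; the known cells sum to 42, so (5,4) = -2.
Using row 5: 22 + 24 + (-14) + (-2) + ? → (5,5) = 40 − 30 = 10.
From column 5, 40 − (-6 + (-12) + 32 + 10) gives (4,5) = 16.
Main diagonal: 6 + 8 + 4 + 10 + ? = 40, so (2,2) = 12.
Row 2 needs 40; the known cells sum to 26, so (2,3) = 14.
Column 2 needs 40; the known cells sum to 44, so (3,2) = -4.
From column 3, 40 − (30 + 14 + 8 + (-14)) gives (4,3) = 2.
Using row 3: -4 + 8 + 20 + 32 + ? → (3,1) = 40 − 56 = -16.
Row 4 needs 40; the known cells sum to 12, so (4,1) = 28.

6 18 30 -8 -6 / 0 12 14 26 -12 / -16 -4 8 20 32 / 28 -10 2 4 16 / 22 24 -14 -2 10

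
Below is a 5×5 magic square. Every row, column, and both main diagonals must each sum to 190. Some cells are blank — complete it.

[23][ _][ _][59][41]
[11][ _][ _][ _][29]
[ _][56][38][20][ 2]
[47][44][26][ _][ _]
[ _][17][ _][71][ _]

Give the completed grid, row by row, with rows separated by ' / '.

23 5 62 59 41 / 11 68 50 32 29 / 74 56 38 20 2 / 47 44 26 8 65 / 35 17 14 71 53

Row 3 must total 190; the given cells sum to 116, so (3,1) = 74.
Column 1 must total 190; the given cells sum to 155, so (5,1) = 35.
Anti-diagonal: 41 + 38 + 44 + 35 + ? = 190, so (2,4) = 32.
Using column 4: 59 + 32 + 20 + 71 + ? → (4,4) = 190 − 182 = 8.
Row 4: 47 + 44 + 26 + 8 + ? = 190, so (4,5) = 65.
Column 5 must total 190; the given cells sum to 137, so (5,5) = 53.
Main diagonal needs 190; the known cells sum to 122, so (2,2) = 68.
From row 2, 190 − (11 + 68 + 32 + 29) gives (2,3) = 50.
Row 5 must total 190; the given cells sum to 176, so (5,3) = 14.
Column 2: 68 + 56 + 44 + 17 + ? = 190, so (1,2) = 5.
Using column 3: 50 + 38 + 26 + 14 + ? → (1,3) = 190 − 128 = 62.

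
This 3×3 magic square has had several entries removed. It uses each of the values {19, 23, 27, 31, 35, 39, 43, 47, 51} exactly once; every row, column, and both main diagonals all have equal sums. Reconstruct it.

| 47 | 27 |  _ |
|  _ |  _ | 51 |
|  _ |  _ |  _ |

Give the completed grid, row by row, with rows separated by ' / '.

47 27 31 / 19 35 51 / 39 43 23

The 9 entries sum to 315, so each line sums to 315/3 = 105.
Row 1 needs 105; the known cells sum to 74, so (1,3) = 31.
Column 3: 31 + 51 + ? = 105, so (3,3) = 23.
Main diagonal must total 105; the given cells sum to 70, so (2,2) = 35.
Anti-diagonal needs 105; the known cells sum to 66, so (3,1) = 39.
Row 2 must total 105; the given cells sum to 86, so (2,1) = 19.
Row 3 needs 105; the known cells sum to 62, so (3,2) = 43.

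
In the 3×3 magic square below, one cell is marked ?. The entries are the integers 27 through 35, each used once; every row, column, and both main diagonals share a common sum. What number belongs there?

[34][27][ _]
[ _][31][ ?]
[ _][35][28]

33

The entries are 27 through 35, which sum to 279, so each line sums to 279/3 = 93.
Row 1 must total 93; the given cells sum to 61, so (1,3) = 32.
From row 3, 93 − (35 + 28) gives (3,1) = 30.
Column 1 must total 93; the given cells sum to 64, so (2,1) = 29.
Column 3 must total 93; the given cells sum to 60, so (2,3) = 33.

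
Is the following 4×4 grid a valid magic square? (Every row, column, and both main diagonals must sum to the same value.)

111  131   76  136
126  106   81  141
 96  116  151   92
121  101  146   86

No — column 3 sums to 454 but row 3 sums to 455.

Row 1: 111 + 131 + 76 + 136 = 454.
Row 2: 126 + 106 + 81 + 141 = 454.
Row 3: 96 + 116 + 151 + 92 = 455.
Row 4: 121 + 101 + 146 + 86 = 454.
Column 1: 111 + 126 + 96 + 121 = 454.
Column 2: 131 + 106 + 116 + 101 = 454.
Column 3: 76 + 81 + 151 + 146 = 454.
Column 4: 136 + 141 + 92 + 86 = 455.
Main diagonal: 111 + 106 + 151 + 86 = 454.
Anti-diagonal: 136 + 81 + 116 + 121 = 454.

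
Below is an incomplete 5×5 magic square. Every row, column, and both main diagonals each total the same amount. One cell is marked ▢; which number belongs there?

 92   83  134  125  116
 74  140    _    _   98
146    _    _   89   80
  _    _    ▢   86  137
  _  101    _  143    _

95

Row 1 is complete and sums to 550; that is the magic constant.
Column 4 must total 550; the given cells sum to 443, so (2,4) = 107.
Column 5 must total 550; the given cells sum to 431, so (5,5) = 119.
Main diagonal must total 550; the given cells sum to 437, so (3,3) = 113.
Row 2: 74 + 140 + 107 + 98 + ? = 550, so (2,3) = 131.
Using row 3: 146 + 113 + 89 + 80 + ? → (3,2) = 550 − 428 = 122.
From column 2, 550 − (83 + 140 + 122 + 101) gives (4,2) = 104.
Anti-diagonal must total 550; the given cells sum to 440, so (5,1) = 110.
Row 5 must total 550; the given cells sum to 473, so (5,3) = 77.
Column 1 needs 550; the known cells sum to 422, so (4,1) = 128.
Using column 3: 134 + 131 + 113 + 77 + ? → (4,3) = 550 − 455 = 95.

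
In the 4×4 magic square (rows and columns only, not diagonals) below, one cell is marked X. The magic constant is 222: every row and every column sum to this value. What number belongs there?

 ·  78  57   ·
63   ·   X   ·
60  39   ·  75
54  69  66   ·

Using row 3: 60 + 39 + 75 + ? → (3,3) = 222 − 174 = 48.
Row 4 needs 222; the known cells sum to 189, so (4,4) = 33.
From column 1, 222 − (63 + 60 + 54) gives (1,1) = 45.
Column 2 must total 222; the given cells sum to 186, so (2,2) = 36.
Column 3 must total 222; the given cells sum to 171, so (2,3) = 51.

51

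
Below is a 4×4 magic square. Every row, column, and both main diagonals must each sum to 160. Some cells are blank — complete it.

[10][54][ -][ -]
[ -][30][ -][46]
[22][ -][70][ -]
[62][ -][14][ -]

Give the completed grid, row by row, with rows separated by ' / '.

10 54 58 38 / 66 30 18 46 / 22 42 70 26 / 62 34 14 50

Column 1 needs 160; the known cells sum to 94, so (2,1) = 66.
The remaining cell in main diagonal is (4,4) = 160 − 110 = 50.
Using row 2: 66 + 30 + 46 + ? → (2,3) = 160 − 142 = 18.
Row 4 must total 160; the given cells sum to 126, so (4,2) = 34.
Column 2 must total 160; the given cells sum to 118, so (3,2) = 42.
Using column 3: 18 + 70 + 14 + ? → (1,3) = 160 − 102 = 58.
The remaining cell in anti-diagonal is (1,4) = 160 − 122 = 38.
Row 3 must total 160; the given cells sum to 134, so (3,4) = 26.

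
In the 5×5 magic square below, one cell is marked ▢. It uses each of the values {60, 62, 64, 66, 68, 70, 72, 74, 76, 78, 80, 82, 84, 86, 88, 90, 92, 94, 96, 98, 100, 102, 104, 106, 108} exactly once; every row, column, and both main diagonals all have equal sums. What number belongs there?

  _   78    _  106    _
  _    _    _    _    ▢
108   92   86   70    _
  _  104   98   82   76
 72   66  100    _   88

102

The 25 entries sum to 2100, so each line sums to 2100/5 = 420.
From row 3, 420 − (108 + 92 + 86 + 70) gives (3,5) = 64.
Row 4 must total 420; the given cells sum to 360, so (4,1) = 60.
Using row 5: 72 + 66 + 100 + 88 + ? → (5,4) = 420 − 326 = 94.
From column 2, 420 − (78 + 92 + 104 + 66) gives (2,2) = 80.
Column 4: 106 + 70 + 82 + 94 + ? = 420, so (2,4) = 68.
The remaining cell in main diagonal is (1,1) = 420 − 336 = 84.
Using anti-diagonal: 68 + 86 + 104 + 72 + ? → (1,5) = 420 − 330 = 90.
From row 1, 420 − (84 + 78 + 106 + 90) gives (1,3) = 62.
Column 1: 84 + 108 + 60 + 72 + ? = 420, so (2,1) = 96.
The remaining cell in column 3 is (2,3) = 420 − 346 = 74.
Column 5: 90 + 64 + 76 + 88 + ? = 420, so (2,5) = 102.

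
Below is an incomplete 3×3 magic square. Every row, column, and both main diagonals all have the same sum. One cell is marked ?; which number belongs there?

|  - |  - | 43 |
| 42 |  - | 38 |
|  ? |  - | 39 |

Column 3 is complete and sums to 120; that is the magic constant.
Row 2 must total 120; the given cells sum to 80, so (2,2) = 40.
The remaining cell in main diagonal is (1,1) = 120 − 79 = 41.
The remaining cell in anti-diagonal is (3,1) = 120 − 83 = 37.

37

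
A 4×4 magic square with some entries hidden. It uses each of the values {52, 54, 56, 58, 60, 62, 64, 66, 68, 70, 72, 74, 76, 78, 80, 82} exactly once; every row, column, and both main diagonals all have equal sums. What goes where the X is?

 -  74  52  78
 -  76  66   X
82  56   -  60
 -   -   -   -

The 16 entries sum to 1072, so each line sums to 1072/4 = 268.
Row 1 needs 268; the known cells sum to 204, so (1,1) = 64.
The remaining cell in row 3 is (3,3) = 268 − 198 = 70.
Using column 2: 74 + 76 + 56 + ? → (4,2) = 268 − 206 = 62.
From column 3, 268 − (52 + 66 + 70) gives (4,3) = 80.
Main diagonal must total 268; the given cells sum to 210, so (4,4) = 58.
Using anti-diagonal: 78 + 66 + 56 + ? → (4,1) = 268 − 200 = 68.
Column 1 needs 268; the known cells sum to 214, so (2,1) = 54.
Column 4 needs 268; the known cells sum to 196, so (2,4) = 72.

72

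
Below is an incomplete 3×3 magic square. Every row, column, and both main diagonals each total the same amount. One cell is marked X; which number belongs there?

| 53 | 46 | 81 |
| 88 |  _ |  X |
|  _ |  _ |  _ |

Row 1 is complete and sums to 180; that is the magic constant.
The remaining cell in column 1 is (3,1) = 180 − 141 = 39.
Anti-diagonal: 81 + 39 + ? = 180, so (2,2) = 60.
Using row 2: 88 + 60 + ? → (2,3) = 180 − 148 = 32.

32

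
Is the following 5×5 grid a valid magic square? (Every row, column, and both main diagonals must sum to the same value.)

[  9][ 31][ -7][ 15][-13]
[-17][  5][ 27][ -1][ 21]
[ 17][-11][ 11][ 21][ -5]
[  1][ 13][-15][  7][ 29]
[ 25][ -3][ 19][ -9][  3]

Row 1: 9 + 31 + (-7) + 15 + (-13) = 35.
Row 2: -17 + 5 + 27 + (-1) + 21 = 35.
Row 3: 17 + (-11) + 11 + 21 + (-5) = 33.
Row 4: 1 + 13 + (-15) + 7 + 29 = 35.
Row 5: 25 + (-3) + 19 + (-9) + 3 = 35.
Column 1: 9 + (-17) + 17 + 1 + 25 = 35.
Column 2: 31 + 5 + (-11) + 13 + (-3) = 35.
Column 3: -7 + 27 + 11 + (-15) + 19 = 35.
Column 4: 15 + (-1) + 21 + 7 + (-9) = 33.
Column 5: -13 + 21 + (-5) + 29 + 3 = 35.
Main diagonal: 9 + 5 + 11 + 7 + 3 = 35.
Anti-diagonal: -13 + (-1) + 11 + 13 + 25 = 35.

No — column 1 sums to 35 but column 4 sums to 33.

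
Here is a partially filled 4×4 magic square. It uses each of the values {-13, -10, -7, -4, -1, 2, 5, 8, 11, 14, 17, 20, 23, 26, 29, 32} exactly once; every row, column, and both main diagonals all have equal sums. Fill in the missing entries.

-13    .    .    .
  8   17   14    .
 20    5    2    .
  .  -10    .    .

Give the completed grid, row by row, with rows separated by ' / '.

-13 26 29 -4 / 8 17 14 -1 / 20 5 2 11 / 23 -10 -7 32

The 16 entries sum to 152, so each line sums to 152/4 = 38.
Row 2: 8 + 17 + 14 + ? = 38, so (2,4) = -1.
Row 3 must total 38; the given cells sum to 27, so (3,4) = 11.
Column 1 must total 38; the given cells sum to 15, so (4,1) = 23.
Column 2 must total 38; the given cells sum to 12, so (1,2) = 26.
Using main diagonal: -13 + 17 + 2 + ? → (4,4) = 38 − 6 = 32.
Using anti-diagonal: 14 + 5 + 23 + ? → (1,4) = 38 − 42 = -4.
Row 1 needs 38; the known cells sum to 9, so (1,3) = 29.
From row 4, 38 − (23 + (-10) + 32) gives (4,3) = -7.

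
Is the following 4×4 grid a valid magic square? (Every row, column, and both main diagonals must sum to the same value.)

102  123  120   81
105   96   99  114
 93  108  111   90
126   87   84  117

No — column 3 sums to 414 but column 1 sums to 426.

Row 1: 102 + 123 + 120 + 81 = 426.
Row 2: 105 + 96 + 99 + 114 = 414.
Row 3: 93 + 108 + 111 + 90 = 402.
Row 4: 126 + 87 + 84 + 117 = 414.
Column 1: 102 + 105 + 93 + 126 = 426.
Column 2: 123 + 96 + 108 + 87 = 414.
Column 3: 120 + 99 + 111 + 84 = 414.
Column 4: 81 + 114 + 90 + 117 = 402.
Main diagonal: 102 + 96 + 111 + 117 = 426.
Anti-diagonal: 81 + 99 + 108 + 126 = 414.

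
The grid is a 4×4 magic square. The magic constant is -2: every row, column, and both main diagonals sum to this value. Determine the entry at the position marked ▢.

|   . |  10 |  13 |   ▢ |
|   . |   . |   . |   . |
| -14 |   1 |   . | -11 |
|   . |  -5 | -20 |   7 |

-2

The remaining cell in row 3 is (3,3) = -2 − (-24) = 22.
From row 4, -2 − (-5 + (-20) + 7) gives (4,1) = 16.
Using column 2: 10 + 1 + (-5) + ? → (2,2) = -2 − 6 = -8.
Column 3 needs -2; the known cells sum to 15, so (2,3) = -17.
Using main diagonal: -8 + 22 + 7 + ? → (1,1) = -2 − 21 = -23.
From anti-diagonal, -2 − (-17 + 1 + 16) gives (1,4) = -2.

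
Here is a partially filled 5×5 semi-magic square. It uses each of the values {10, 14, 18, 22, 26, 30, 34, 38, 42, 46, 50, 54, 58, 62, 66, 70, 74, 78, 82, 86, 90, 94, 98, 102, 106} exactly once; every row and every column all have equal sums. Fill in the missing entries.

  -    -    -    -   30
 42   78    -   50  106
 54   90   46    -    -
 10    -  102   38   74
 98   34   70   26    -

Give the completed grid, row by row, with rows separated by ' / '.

86 22 58 94 30 / 42 78 14 50 106 / 54 90 46 82 18 / 10 66 102 38 74 / 98 34 70 26 62

The 25 entries sum to 1450, so each line sums to 1450/5 = 290.
The remaining cell in row 2 is (2,3) = 290 − 276 = 14.
Row 4 needs 290; the known cells sum to 224, so (4,2) = 66.
Row 5 needs 290; the known cells sum to 228, so (5,5) = 62.
Column 1: 42 + 54 + 10 + 98 + ? = 290, so (1,1) = 86.
From column 2, 290 − (78 + 90 + 66 + 34) gives (1,2) = 22.
Using column 3: 14 + 46 + 102 + 70 + ? → (1,3) = 290 − 232 = 58.
From column 5, 290 − (30 + 106 + 74 + 62) gives (3,5) = 18.
Row 1: 86 + 22 + 58 + 30 + ? = 290, so (1,4) = 94.
The remaining cell in row 3 is (3,4) = 290 − 208 = 82.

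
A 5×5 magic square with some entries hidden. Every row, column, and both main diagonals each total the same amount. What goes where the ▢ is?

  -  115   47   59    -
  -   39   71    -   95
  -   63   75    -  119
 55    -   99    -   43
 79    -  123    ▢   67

Column 3 is complete and sums to 415; that is the magic constant.
From column 5, 415 − (95 + 119 + 43 + 67) gives (1,5) = 91.
Row 1 must total 415; the given cells sum to 312, so (1,1) = 103.
Using main diagonal: 103 + 39 + 75 + 67 + ? → (4,4) = 415 − 284 = 131.
Using row 4: 55 + 99 + 131 + 43 + ? → (4,2) = 415 − 328 = 87.
Using column 2: 115 + 39 + 63 + 87 + ? → (5,2) = 415 − 304 = 111.
Anti-diagonal needs 415; the known cells sum to 332, so (2,4) = 83.
Using row 2: 39 + 71 + 83 + 95 + ? → (2,1) = 415 − 288 = 127.
Row 5 must total 415; the given cells sum to 380, so (5,4) = 35.

35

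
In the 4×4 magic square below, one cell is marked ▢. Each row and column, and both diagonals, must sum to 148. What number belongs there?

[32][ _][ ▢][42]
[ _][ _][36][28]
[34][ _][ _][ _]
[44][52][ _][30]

Row 4 needs 148; the known cells sum to 126, so (4,3) = 22.
From column 1, 148 − (32 + 34 + 44) gives (2,1) = 38.
Column 4 must total 148; the given cells sum to 100, so (3,4) = 48.
Anti-diagonal must total 148; the given cells sum to 122, so (3,2) = 26.
The remaining cell in row 2 is (2,2) = 148 − 102 = 46.
Row 3 must total 148; the given cells sum to 108, so (3,3) = 40.
From column 2, 148 − (46 + 26 + 52) gives (1,2) = 24.
Column 3 needs 148; the known cells sum to 98, so (1,3) = 50.

50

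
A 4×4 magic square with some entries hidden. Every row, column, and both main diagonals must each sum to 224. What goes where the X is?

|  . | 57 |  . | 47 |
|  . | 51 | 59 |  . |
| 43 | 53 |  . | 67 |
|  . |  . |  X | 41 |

55

Row 3: 43 + 53 + 67 + ? = 224, so (3,3) = 61.
The remaining cell in column 2 is (4,2) = 224 − 161 = 63.
Using column 4: 47 + 67 + 41 + ? → (2,4) = 224 − 155 = 69.
The remaining cell in main diagonal is (1,1) = 224 − 153 = 71.
The remaining cell in anti-diagonal is (4,1) = 224 − 159 = 65.
Row 1 needs 224; the known cells sum to 175, so (1,3) = 49.
Using row 2: 51 + 59 + 69 + ? → (2,1) = 224 − 179 = 45.
Row 4 must total 224; the given cells sum to 169, so (4,3) = 55.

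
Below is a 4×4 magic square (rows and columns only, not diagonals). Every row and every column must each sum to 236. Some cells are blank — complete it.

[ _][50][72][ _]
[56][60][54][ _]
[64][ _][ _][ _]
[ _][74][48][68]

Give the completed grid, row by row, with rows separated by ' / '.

Using row 2: 56 + 60 + 54 + ? → (2,4) = 236 − 170 = 66.
Row 4 needs 236; the known cells sum to 190, so (4,1) = 46.
Column 1: 56 + 64 + 46 + ? = 236, so (1,1) = 70.
Using column 2: 50 + 60 + 74 + ? → (3,2) = 236 − 184 = 52.
From column 3, 236 − (72 + 54 + 48) gives (3,3) = 62.
Using row 1: 70 + 50 + 72 + ? → (1,4) = 236 − 192 = 44.
From row 3, 236 − (64 + 52 + 62) gives (3,4) = 58.

70 50 72 44 / 56 60 54 66 / 64 52 62 58 / 46 74 48 68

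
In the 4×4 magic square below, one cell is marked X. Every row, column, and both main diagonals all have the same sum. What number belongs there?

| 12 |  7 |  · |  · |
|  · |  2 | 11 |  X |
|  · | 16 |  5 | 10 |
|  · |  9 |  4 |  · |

8

Column 2 is complete and sums to 34; that is the magic constant.
The remaining cell in row 3 is (3,1) = 34 − 31 = 3.
Column 3 must total 34; the given cells sum to 20, so (1,3) = 14.
The remaining cell in main diagonal is (4,4) = 34 − 19 = 15.
Row 1: 12 + 7 + 14 + ? = 34, so (1,4) = 1.
Row 4 must total 34; the given cells sum to 28, so (4,1) = 6.
Column 1: 12 + 3 + 6 + ? = 34, so (2,1) = 13.
The remaining cell in column 4 is (2,4) = 34 − 26 = 8.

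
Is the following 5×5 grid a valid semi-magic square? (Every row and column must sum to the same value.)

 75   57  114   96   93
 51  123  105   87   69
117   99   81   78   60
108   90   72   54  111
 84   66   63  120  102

Yes

Row 1: 75 + 57 + 114 + 96 + 93 = 435.
Row 2: 51 + 123 + 105 + 87 + 69 = 435.
Row 3: 117 + 99 + 81 + 78 + 60 = 435.
Row 4: 108 + 90 + 72 + 54 + 111 = 435.
Row 5: 84 + 66 + 63 + 120 + 102 = 435.
Column 1: 75 + 51 + 117 + 108 + 84 = 435.
Column 2: 57 + 123 + 99 + 90 + 66 = 435.
Column 3: 114 + 105 + 81 + 72 + 63 = 435.
Column 4: 96 + 87 + 78 + 54 + 120 = 435.
Column 5: 93 + 69 + 60 + 111 + 102 = 435.
All lines sum to 435.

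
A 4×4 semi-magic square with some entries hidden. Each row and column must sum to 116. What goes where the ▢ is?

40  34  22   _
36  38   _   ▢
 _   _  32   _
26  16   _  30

The remaining cell in row 1 is (1,4) = 116 − 96 = 20.
From row 4, 116 − (26 + 16 + 30) gives (4,3) = 44.
Using column 1: 40 + 36 + 26 + ? → (3,1) = 116 − 102 = 14.
The remaining cell in column 2 is (3,2) = 116 − 88 = 28.
From column 3, 116 − (22 + 32 + 44) gives (2,3) = 18.
The remaining cell in row 2 is (2,4) = 116 − 92 = 24.

24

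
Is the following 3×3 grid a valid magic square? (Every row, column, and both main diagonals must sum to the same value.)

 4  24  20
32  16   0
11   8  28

No — anti-diagonal sums to 47 but row 1 sums to 48.

Row 1: 4 + 24 + 20 = 48.
Row 2: 32 + 16 + 0 = 48.
Row 3: 11 + 8 + 28 = 47.
Column 1: 4 + 32 + 11 = 47.
Column 2: 24 + 16 + 8 = 48.
Column 3: 20 + 0 + 28 = 48.
Main diagonal: 4 + 16 + 28 = 48.
Anti-diagonal: 20 + 16 + 11 = 47.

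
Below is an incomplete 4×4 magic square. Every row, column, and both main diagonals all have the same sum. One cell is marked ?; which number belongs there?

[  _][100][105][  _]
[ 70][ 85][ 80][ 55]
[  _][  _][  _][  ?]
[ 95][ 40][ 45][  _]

Row 2 is complete and sums to 290; that is the magic constant.
Using row 4: 95 + 40 + 45 + ? → (4,4) = 290 − 180 = 110.
Using column 2: 100 + 85 + 40 + ? → (3,2) = 290 − 225 = 65.
Using column 3: 105 + 80 + 45 + ? → (3,3) = 290 − 230 = 60.
Using main diagonal: 85 + 60 + 110 + ? → (1,1) = 290 − 255 = 35.
Anti-diagonal: 80 + 65 + 95 + ? = 290, so (1,4) = 50.
From column 1, 290 − (35 + 70 + 95) gives (3,1) = 90.
Column 4 needs 290; the known cells sum to 215, so (3,4) = 75.

75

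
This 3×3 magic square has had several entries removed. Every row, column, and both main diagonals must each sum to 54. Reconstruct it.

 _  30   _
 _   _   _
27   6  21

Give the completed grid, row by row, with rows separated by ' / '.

The remaining cell in column 2 is (2,2) = 54 − 36 = 18.
Main diagonal needs 54; the known cells sum to 39, so (1,1) = 15.
Using anti-diagonal: 18 + 27 + ? → (1,3) = 54 − 45 = 9.
The remaining cell in column 1 is (2,1) = 54 − 42 = 12.
Column 3 needs 54; the known cells sum to 30, so (2,3) = 24.

15 30 9 / 12 18 24 / 27 6 21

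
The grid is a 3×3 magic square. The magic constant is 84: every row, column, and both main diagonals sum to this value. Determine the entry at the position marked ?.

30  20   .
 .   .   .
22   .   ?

From row 1, 84 − (30 + 20) gives (1,3) = 34.
Using column 1: 30 + 22 + ? → (2,1) = 84 − 52 = 32.
From anti-diagonal, 84 − (34 + 22) gives (2,2) = 28.
Using row 2: 32 + 28 + ? → (2,3) = 84 − 60 = 24.
The remaining cell in column 2 is (3,2) = 84 − 48 = 36.
Column 3 must total 84; the given cells sum to 58, so (3,3) = 26.

26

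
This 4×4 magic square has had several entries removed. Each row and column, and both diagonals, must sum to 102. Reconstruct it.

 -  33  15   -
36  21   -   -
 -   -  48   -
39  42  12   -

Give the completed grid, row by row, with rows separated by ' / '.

Row 4: 39 + 42 + 12 + ? = 102, so (4,4) = 9.
Column 2: 33 + 21 + 42 + ? = 102, so (3,2) = 6.
From column 3, 102 − (15 + 48 + 12) gives (2,3) = 27.
The remaining cell in main diagonal is (1,1) = 102 − 78 = 24.
Anti-diagonal must total 102; the given cells sum to 72, so (1,4) = 30.
The remaining cell in row 2 is (2,4) = 102 − 84 = 18.
From column 1, 102 − (24 + 36 + 39) gives (3,1) = 3.
From column 4, 102 − (30 + 18 + 9) gives (3,4) = 45.

24 33 15 30 / 36 21 27 18 / 3 6 48 45 / 39 42 12 9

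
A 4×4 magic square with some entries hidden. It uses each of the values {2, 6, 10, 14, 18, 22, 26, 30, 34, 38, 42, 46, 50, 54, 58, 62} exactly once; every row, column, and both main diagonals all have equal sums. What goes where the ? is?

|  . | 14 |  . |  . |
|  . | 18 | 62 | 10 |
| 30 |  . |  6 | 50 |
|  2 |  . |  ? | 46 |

The 16 entries sum to 512, so each line sums to 512/4 = 128.
Row 2 must total 128; the given cells sum to 90, so (2,1) = 38.
Using row 3: 30 + 6 + 50 + ? → (3,2) = 128 − 86 = 42.
From column 1, 128 − (38 + 30 + 2) gives (1,1) = 58.
Using column 2: 14 + 18 + 42 + ? → (4,2) = 128 − 74 = 54.
Column 4 needs 128; the known cells sum to 106, so (1,4) = 22.
The remaining cell in row 1 is (1,3) = 128 − 94 = 34.
The remaining cell in row 4 is (4,3) = 128 − 102 = 26.

26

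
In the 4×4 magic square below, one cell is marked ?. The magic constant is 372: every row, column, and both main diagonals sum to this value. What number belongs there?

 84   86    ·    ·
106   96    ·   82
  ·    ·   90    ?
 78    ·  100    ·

80

Using row 2: 106 + 96 + 82 + ? → (2,3) = 372 − 284 = 88.
Using column 1: 84 + 106 + 78 + ? → (3,1) = 372 − 268 = 104.
The remaining cell in column 3 is (1,3) = 372 − 278 = 94.
Main diagonal needs 372; the known cells sum to 270, so (4,4) = 102.
Row 1: 84 + 86 + 94 + ? = 372, so (1,4) = 108.
Using row 4: 78 + 100 + 102 + ? → (4,2) = 372 − 280 = 92.
The remaining cell in column 2 is (3,2) = 372 − 274 = 98.
Using column 4: 108 + 82 + 102 + ? → (3,4) = 372 − 292 = 80.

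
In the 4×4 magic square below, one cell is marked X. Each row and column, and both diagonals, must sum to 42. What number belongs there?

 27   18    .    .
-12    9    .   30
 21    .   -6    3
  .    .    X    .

33

From row 2, 42 − (-12 + 9 + 30) gives (2,3) = 15.
Row 3 needs 42; the known cells sum to 18, so (3,2) = 24.
Column 1 needs 42; the known cells sum to 36, so (4,1) = 6.
Column 2 needs 42; the known cells sum to 51, so (4,2) = -9.
Main diagonal must total 42; the given cells sum to 30, so (4,4) = 12.
From anti-diagonal, 42 − (15 + 24 + 6) gives (1,4) = -3.
Row 1 must total 42; the given cells sum to 42, so (1,3) = 0.
From row 4, 42 − (6 + (-9) + 12) gives (4,3) = 33.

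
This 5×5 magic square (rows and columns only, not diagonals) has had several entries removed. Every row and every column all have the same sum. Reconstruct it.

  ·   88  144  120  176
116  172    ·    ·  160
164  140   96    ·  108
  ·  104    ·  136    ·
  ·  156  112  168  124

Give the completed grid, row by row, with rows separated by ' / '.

Column 2 is already complete: 88 + 172 + 140 + 104 + 156 = 660, so that is the magic constant.
Using row 1: 88 + 144 + 120 + 176 + ? → (1,1) = 660 − 528 = 132.
Row 3: 164 + 140 + 96 + 108 + ? = 660, so (3,4) = 152.
From row 5, 660 − (156 + 112 + 168 + 124) gives (5,1) = 100.
The remaining cell in column 1 is (4,1) = 660 − 512 = 148.
Column 4 must total 660; the given cells sum to 576, so (2,4) = 84.
The remaining cell in column 5 is (4,5) = 660 − 568 = 92.
Row 2: 116 + 172 + 84 + 160 + ? = 660, so (2,3) = 128.
Row 4 needs 660; the known cells sum to 480, so (4,3) = 180.

132 88 144 120 176 / 116 172 128 84 160 / 164 140 96 152 108 / 148 104 180 136 92 / 100 156 112 168 124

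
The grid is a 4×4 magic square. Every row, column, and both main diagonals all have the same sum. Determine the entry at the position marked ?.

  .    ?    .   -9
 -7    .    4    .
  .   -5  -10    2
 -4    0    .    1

Anti-diagonal is complete and sums to -14; that is the magic constant.
From row 3, -14 − (-5 + (-10) + 2) gives (3,1) = -1.
Row 4: -4 + 0 + 1 + ? = -14, so (4,3) = -11.
Column 1 needs -14; the known cells sum to -12, so (1,1) = -2.
Column 3: 4 + (-10) + (-11) + ? = -14, so (1,3) = 3.
Column 4 must total -14; the given cells sum to -6, so (2,4) = -8.
From main diagonal, -14 − (-2 + (-10) + 1) gives (2,2) = -3.
Row 1 needs -14; the known cells sum to -8, so (1,2) = -6.

-6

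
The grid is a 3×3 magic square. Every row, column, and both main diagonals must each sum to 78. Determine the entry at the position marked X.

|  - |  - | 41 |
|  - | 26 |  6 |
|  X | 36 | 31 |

Row 2 must total 78; the given cells sum to 32, so (2,1) = 46.
Row 3 must total 78; the given cells sum to 67, so (3,1) = 11.

11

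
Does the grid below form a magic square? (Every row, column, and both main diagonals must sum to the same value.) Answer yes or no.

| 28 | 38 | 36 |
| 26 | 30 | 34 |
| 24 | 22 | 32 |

Row 1: 28 + 38 + 36 = 102.
Row 2: 26 + 30 + 34 = 90.
Row 3: 24 + 22 + 32 = 78.
Column 1: 28 + 26 + 24 = 78.
Column 2: 38 + 30 + 22 = 90.
Column 3: 36 + 34 + 32 = 102.
Main diagonal: 28 + 30 + 32 = 90.
Anti-diagonal: 36 + 30 + 24 = 90.

No — column 3 sums to 102 but column 2 sums to 90.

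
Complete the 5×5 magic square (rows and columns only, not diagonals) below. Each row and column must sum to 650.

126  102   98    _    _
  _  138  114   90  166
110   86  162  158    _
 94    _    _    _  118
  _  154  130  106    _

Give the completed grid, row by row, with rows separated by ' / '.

126 102 98 174 150 / 142 138 114 90 166 / 110 86 162 158 134 / 94 170 146 122 118 / 178 154 130 106 82

Row 2: 138 + 114 + 90 + 166 + ? = 650, so (2,1) = 142.
From row 3, 650 − (110 + 86 + 162 + 158) gives (3,5) = 134.
Column 1 needs 650; the known cells sum to 472, so (5,1) = 178.
Column 2 needs 650; the known cells sum to 480, so (4,2) = 170.
The remaining cell in column 3 is (4,3) = 650 − 504 = 146.
Using row 4: 94 + 170 + 146 + 118 + ? → (4,4) = 650 − 528 = 122.
From row 5, 650 − (178 + 154 + 130 + 106) gives (5,5) = 82.
The remaining cell in column 4 is (1,4) = 650 − 476 = 174.
Using column 5: 166 + 134 + 118 + 82 + ? → (1,5) = 650 − 500 = 150.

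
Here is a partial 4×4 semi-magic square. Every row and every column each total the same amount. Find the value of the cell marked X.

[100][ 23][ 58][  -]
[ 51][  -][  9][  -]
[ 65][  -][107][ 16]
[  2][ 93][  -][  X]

79

Column 1 is complete and sums to 218; that is the magic constant.
The remaining cell in row 1 is (1,4) = 218 − 181 = 37.
Row 3: 65 + 107 + 16 + ? = 218, so (3,2) = 30.
Using column 2: 23 + 30 + 93 + ? → (2,2) = 218 − 146 = 72.
The remaining cell in column 3 is (4,3) = 218 − 174 = 44.
Row 2: 51 + 72 + 9 + ? = 218, so (2,4) = 86.
From row 4, 218 − (2 + 93 + 44) gives (4,4) = 79.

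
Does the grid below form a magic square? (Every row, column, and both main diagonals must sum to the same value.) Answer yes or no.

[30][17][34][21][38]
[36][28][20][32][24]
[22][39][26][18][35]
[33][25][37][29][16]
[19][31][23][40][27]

Row 1: 30 + 17 + 34 + 21 + 38 = 140.
Row 2: 36 + 28 + 20 + 32 + 24 = 140.
Row 3: 22 + 39 + 26 + 18 + 35 = 140.
Row 4: 33 + 25 + 37 + 29 + 16 = 140.
Row 5: 19 + 31 + 23 + 40 + 27 = 140.
Column 1: 30 + 36 + 22 + 33 + 19 = 140.
Column 2: 17 + 28 + 39 + 25 + 31 = 140.
Column 3: 34 + 20 + 26 + 37 + 23 = 140.
Column 4: 21 + 32 + 18 + 29 + 40 = 140.
Column 5: 38 + 24 + 35 + 16 + 27 = 140.
Main diagonal: 30 + 28 + 26 + 29 + 27 = 140.
Anti-diagonal: 38 + 32 + 26 + 25 + 19 = 140.
All lines sum to 140.

Yes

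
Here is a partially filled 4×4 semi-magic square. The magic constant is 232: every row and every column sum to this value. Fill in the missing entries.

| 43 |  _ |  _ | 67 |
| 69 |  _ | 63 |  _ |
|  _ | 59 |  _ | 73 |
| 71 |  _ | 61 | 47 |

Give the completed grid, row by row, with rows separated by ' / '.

43 65 57 67 / 69 55 63 45 / 49 59 51 73 / 71 53 61 47

Row 4 must total 232; the given cells sum to 179, so (4,2) = 53.
Column 1 must total 232; the given cells sum to 183, so (3,1) = 49.
Column 4 needs 232; the known cells sum to 187, so (2,4) = 45.
From row 2, 232 − (69 + 63 + 45) gives (2,2) = 55.
The remaining cell in row 3 is (3,3) = 232 − 181 = 51.
Column 2 must total 232; the given cells sum to 167, so (1,2) = 65.
Column 3: 63 + 51 + 61 + ? = 232, so (1,3) = 57.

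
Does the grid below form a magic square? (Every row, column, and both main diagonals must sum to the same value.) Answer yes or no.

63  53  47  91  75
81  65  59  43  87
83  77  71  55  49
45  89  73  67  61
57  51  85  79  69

Row 1: 63 + 53 + 47 + 91 + 75 = 329.
Row 2: 81 + 65 + 59 + 43 + 87 = 335.
Row 3: 83 + 77 + 71 + 55 + 49 = 335.
Row 4: 45 + 89 + 73 + 67 + 61 = 335.
Row 5: 57 + 51 + 85 + 79 + 69 = 341.
Column 1: 63 + 81 + 83 + 45 + 57 = 329.
Column 2: 53 + 65 + 77 + 89 + 51 = 335.
Column 3: 47 + 59 + 71 + 73 + 85 = 335.
Column 4: 91 + 43 + 55 + 67 + 79 = 335.
Column 5: 75 + 87 + 49 + 61 + 69 = 341.
Main diagonal: 63 + 65 + 71 + 67 + 69 = 335.
Anti-diagonal: 75 + 43 + 71 + 89 + 57 = 335.

No — row 1 sums to 329 but column 4 sums to 335.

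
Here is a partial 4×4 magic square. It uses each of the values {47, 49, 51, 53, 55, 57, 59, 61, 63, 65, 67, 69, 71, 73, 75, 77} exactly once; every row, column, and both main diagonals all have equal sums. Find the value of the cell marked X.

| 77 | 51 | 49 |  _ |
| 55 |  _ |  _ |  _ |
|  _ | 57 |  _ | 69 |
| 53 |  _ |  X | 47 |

73

The 16 entries sum to 992, so each line sums to 992/4 = 248.
The remaining cell in row 1 is (1,4) = 248 − 177 = 71.
Using column 1: 77 + 55 + 53 + ? → (3,1) = 248 − 185 = 63.
Column 4: 71 + 69 + 47 + ? = 248, so (2,4) = 61.
Anti-diagonal: 71 + 57 + 53 + ? = 248, so (2,3) = 67.
Row 2: 55 + 67 + 61 + ? = 248, so (2,2) = 65.
Row 3: 63 + 57 + 69 + ? = 248, so (3,3) = 59.
Column 2 must total 248; the given cells sum to 173, so (4,2) = 75.
Using column 3: 49 + 67 + 59 + ? → (4,3) = 248 − 175 = 73.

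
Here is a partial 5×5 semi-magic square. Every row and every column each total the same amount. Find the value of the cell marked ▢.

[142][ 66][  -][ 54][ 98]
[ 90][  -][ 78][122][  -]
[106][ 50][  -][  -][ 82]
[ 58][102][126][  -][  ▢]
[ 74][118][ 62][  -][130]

114

Column 1 is complete and sums to 470; that is the magic constant.
Row 1 must total 470; the given cells sum to 360, so (1,3) = 110.
Row 5 needs 470; the known cells sum to 384, so (5,4) = 86.
Column 2 needs 470; the known cells sum to 336, so (2,2) = 134.
From column 3, 470 − (110 + 78 + 126 + 62) gives (3,3) = 94.
Row 2 must total 470; the given cells sum to 424, so (2,5) = 46.
Using row 3: 106 + 50 + 94 + 82 + ? → (3,4) = 470 − 332 = 138.
Column 4: 54 + 122 + 138 + 86 + ? = 470, so (4,4) = 70.
Column 5 must total 470; the given cells sum to 356, so (4,5) = 114.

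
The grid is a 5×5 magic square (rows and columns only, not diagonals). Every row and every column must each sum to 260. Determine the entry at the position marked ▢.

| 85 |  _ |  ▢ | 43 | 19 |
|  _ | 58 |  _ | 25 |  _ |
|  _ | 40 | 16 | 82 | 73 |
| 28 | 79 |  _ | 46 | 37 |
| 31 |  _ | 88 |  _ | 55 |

Using row 3: 40 + 16 + 82 + 73 + ? → (3,1) = 260 − 211 = 49.
From row 4, 260 − (28 + 79 + 46 + 37) gives (4,3) = 70.
Using column 1: 85 + 49 + 28 + 31 + ? → (2,1) = 260 − 193 = 67.
From column 4, 260 − (43 + 25 + 82 + 46) gives (5,4) = 64.
Column 5 needs 260; the known cells sum to 184, so (2,5) = 76.
The remaining cell in row 2 is (2,3) = 260 − 226 = 34.
From row 5, 260 − (31 + 88 + 64 + 55) gives (5,2) = 22.
Column 2 needs 260; the known cells sum to 199, so (1,2) = 61.
Column 3 must total 260; the given cells sum to 208, so (1,3) = 52.

52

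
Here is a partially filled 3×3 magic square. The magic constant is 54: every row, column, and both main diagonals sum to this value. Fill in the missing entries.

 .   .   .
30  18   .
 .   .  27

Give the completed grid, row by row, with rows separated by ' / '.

The remaining cell in row 2 is (2,3) = 54 − 48 = 6.
Column 3 needs 54; the known cells sum to 33, so (1,3) = 21.
From main diagonal, 54 − (18 + 27) gives (1,1) = 9.
The remaining cell in anti-diagonal is (3,1) = 54 − 39 = 15.
Row 1: 9 + 21 + ? = 54, so (1,2) = 24.
Row 3 needs 54; the known cells sum to 42, so (3,2) = 12.

9 24 21 / 30 18 6 / 15 12 27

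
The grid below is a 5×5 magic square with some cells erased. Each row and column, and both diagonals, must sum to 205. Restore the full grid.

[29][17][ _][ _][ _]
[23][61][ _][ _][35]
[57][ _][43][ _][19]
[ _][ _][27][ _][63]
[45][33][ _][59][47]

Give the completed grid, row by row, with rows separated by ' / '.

29 17 65 53 41 / 23 61 49 37 35 / 57 55 43 31 19 / 51 39 27 25 63 / 45 33 21 59 47

Row 5 needs 205; the known cells sum to 184, so (5,3) = 21.
The remaining cell in column 1 is (4,1) = 205 − 154 = 51.
Column 5 must total 205; the given cells sum to 164, so (1,5) = 41.
Using main diagonal: 29 + 61 + 43 + 47 + ? → (4,4) = 205 − 180 = 25.
Row 4: 51 + 27 + 25 + 63 + ? = 205, so (4,2) = 39.
From column 2, 205 − (17 + 61 + 39 + 33) gives (3,2) = 55.
From anti-diagonal, 205 − (41 + 43 + 39 + 45) gives (2,4) = 37.
From row 2, 205 − (23 + 61 + 37 + 35) gives (2,3) = 49.
From row 3, 205 − (57 + 55 + 43 + 19) gives (3,4) = 31.
From column 3, 205 − (49 + 43 + 27 + 21) gives (1,3) = 65.
Column 4: 37 + 31 + 25 + 59 + ? = 205, so (1,4) = 53.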